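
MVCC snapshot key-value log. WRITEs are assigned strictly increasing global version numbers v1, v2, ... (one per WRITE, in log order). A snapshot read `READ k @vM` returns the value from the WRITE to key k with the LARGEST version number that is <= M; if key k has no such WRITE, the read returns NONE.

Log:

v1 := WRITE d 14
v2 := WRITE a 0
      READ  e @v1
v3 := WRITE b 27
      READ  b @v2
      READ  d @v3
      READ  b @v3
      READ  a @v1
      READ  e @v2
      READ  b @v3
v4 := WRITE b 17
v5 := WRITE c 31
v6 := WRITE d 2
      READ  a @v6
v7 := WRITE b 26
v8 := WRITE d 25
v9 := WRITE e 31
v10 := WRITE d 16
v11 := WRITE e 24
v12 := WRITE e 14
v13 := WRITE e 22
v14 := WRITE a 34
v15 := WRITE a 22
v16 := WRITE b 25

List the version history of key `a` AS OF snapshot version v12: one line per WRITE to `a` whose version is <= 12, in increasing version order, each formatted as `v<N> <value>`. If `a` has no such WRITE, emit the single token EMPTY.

Answer: v2 0

Derivation:
Scan writes for key=a with version <= 12:
  v1 WRITE d 14 -> skip
  v2 WRITE a 0 -> keep
  v3 WRITE b 27 -> skip
  v4 WRITE b 17 -> skip
  v5 WRITE c 31 -> skip
  v6 WRITE d 2 -> skip
  v7 WRITE b 26 -> skip
  v8 WRITE d 25 -> skip
  v9 WRITE e 31 -> skip
  v10 WRITE d 16 -> skip
  v11 WRITE e 24 -> skip
  v12 WRITE e 14 -> skip
  v13 WRITE e 22 -> skip
  v14 WRITE a 34 -> drop (> snap)
  v15 WRITE a 22 -> drop (> snap)
  v16 WRITE b 25 -> skip
Collected: [(2, 0)]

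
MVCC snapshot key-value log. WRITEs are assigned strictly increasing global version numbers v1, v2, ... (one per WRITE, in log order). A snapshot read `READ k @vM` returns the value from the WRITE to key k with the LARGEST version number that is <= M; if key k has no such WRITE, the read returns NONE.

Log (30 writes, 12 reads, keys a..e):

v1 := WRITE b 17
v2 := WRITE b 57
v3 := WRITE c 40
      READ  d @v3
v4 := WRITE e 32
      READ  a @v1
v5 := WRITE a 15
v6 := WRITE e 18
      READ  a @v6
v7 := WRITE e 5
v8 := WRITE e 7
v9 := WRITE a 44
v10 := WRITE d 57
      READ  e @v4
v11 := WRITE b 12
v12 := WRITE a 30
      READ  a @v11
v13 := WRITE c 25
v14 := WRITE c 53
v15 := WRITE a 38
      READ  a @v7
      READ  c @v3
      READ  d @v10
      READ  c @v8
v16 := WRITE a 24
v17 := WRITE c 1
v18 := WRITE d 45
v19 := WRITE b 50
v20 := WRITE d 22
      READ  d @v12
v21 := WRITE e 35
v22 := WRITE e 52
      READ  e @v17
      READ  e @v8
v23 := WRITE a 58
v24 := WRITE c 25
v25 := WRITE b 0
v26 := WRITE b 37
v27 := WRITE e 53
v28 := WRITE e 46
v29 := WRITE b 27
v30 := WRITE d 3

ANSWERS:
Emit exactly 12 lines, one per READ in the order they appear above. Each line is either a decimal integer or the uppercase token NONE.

v1: WRITE b=17  (b history now [(1, 17)])
v2: WRITE b=57  (b history now [(1, 17), (2, 57)])
v3: WRITE c=40  (c history now [(3, 40)])
READ d @v3: history=[] -> no version <= 3 -> NONE
v4: WRITE e=32  (e history now [(4, 32)])
READ a @v1: history=[] -> no version <= 1 -> NONE
v5: WRITE a=15  (a history now [(5, 15)])
v6: WRITE e=18  (e history now [(4, 32), (6, 18)])
READ a @v6: history=[(5, 15)] -> pick v5 -> 15
v7: WRITE e=5  (e history now [(4, 32), (6, 18), (7, 5)])
v8: WRITE e=7  (e history now [(4, 32), (6, 18), (7, 5), (8, 7)])
v9: WRITE a=44  (a history now [(5, 15), (9, 44)])
v10: WRITE d=57  (d history now [(10, 57)])
READ e @v4: history=[(4, 32), (6, 18), (7, 5), (8, 7)] -> pick v4 -> 32
v11: WRITE b=12  (b history now [(1, 17), (2, 57), (11, 12)])
v12: WRITE a=30  (a history now [(5, 15), (9, 44), (12, 30)])
READ a @v11: history=[(5, 15), (9, 44), (12, 30)] -> pick v9 -> 44
v13: WRITE c=25  (c history now [(3, 40), (13, 25)])
v14: WRITE c=53  (c history now [(3, 40), (13, 25), (14, 53)])
v15: WRITE a=38  (a history now [(5, 15), (9, 44), (12, 30), (15, 38)])
READ a @v7: history=[(5, 15), (9, 44), (12, 30), (15, 38)] -> pick v5 -> 15
READ c @v3: history=[(3, 40), (13, 25), (14, 53)] -> pick v3 -> 40
READ d @v10: history=[(10, 57)] -> pick v10 -> 57
READ c @v8: history=[(3, 40), (13, 25), (14, 53)] -> pick v3 -> 40
v16: WRITE a=24  (a history now [(5, 15), (9, 44), (12, 30), (15, 38), (16, 24)])
v17: WRITE c=1  (c history now [(3, 40), (13, 25), (14, 53), (17, 1)])
v18: WRITE d=45  (d history now [(10, 57), (18, 45)])
v19: WRITE b=50  (b history now [(1, 17), (2, 57), (11, 12), (19, 50)])
v20: WRITE d=22  (d history now [(10, 57), (18, 45), (20, 22)])
READ d @v12: history=[(10, 57), (18, 45), (20, 22)] -> pick v10 -> 57
v21: WRITE e=35  (e history now [(4, 32), (6, 18), (7, 5), (8, 7), (21, 35)])
v22: WRITE e=52  (e history now [(4, 32), (6, 18), (7, 5), (8, 7), (21, 35), (22, 52)])
READ e @v17: history=[(4, 32), (6, 18), (7, 5), (8, 7), (21, 35), (22, 52)] -> pick v8 -> 7
READ e @v8: history=[(4, 32), (6, 18), (7, 5), (8, 7), (21, 35), (22, 52)] -> pick v8 -> 7
v23: WRITE a=58  (a history now [(5, 15), (9, 44), (12, 30), (15, 38), (16, 24), (23, 58)])
v24: WRITE c=25  (c history now [(3, 40), (13, 25), (14, 53), (17, 1), (24, 25)])
v25: WRITE b=0  (b history now [(1, 17), (2, 57), (11, 12), (19, 50), (25, 0)])
v26: WRITE b=37  (b history now [(1, 17), (2, 57), (11, 12), (19, 50), (25, 0), (26, 37)])
v27: WRITE e=53  (e history now [(4, 32), (6, 18), (7, 5), (8, 7), (21, 35), (22, 52), (27, 53)])
v28: WRITE e=46  (e history now [(4, 32), (6, 18), (7, 5), (8, 7), (21, 35), (22, 52), (27, 53), (28, 46)])
v29: WRITE b=27  (b history now [(1, 17), (2, 57), (11, 12), (19, 50), (25, 0), (26, 37), (29, 27)])
v30: WRITE d=3  (d history now [(10, 57), (18, 45), (20, 22), (30, 3)])

Answer: NONE
NONE
15
32
44
15
40
57
40
57
7
7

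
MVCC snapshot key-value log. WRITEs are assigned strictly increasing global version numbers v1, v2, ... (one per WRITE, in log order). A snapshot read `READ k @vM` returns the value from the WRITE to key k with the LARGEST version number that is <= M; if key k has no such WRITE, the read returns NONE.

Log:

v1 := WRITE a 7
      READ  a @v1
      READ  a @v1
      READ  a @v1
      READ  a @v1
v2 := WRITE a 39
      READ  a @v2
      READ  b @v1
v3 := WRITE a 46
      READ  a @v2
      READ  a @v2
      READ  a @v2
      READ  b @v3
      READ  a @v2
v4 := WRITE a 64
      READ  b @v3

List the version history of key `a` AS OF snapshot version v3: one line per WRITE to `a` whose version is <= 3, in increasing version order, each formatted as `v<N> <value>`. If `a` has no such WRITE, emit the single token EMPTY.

Scan writes for key=a with version <= 3:
  v1 WRITE a 7 -> keep
  v2 WRITE a 39 -> keep
  v3 WRITE a 46 -> keep
  v4 WRITE a 64 -> drop (> snap)
Collected: [(1, 7), (2, 39), (3, 46)]

Answer: v1 7
v2 39
v3 46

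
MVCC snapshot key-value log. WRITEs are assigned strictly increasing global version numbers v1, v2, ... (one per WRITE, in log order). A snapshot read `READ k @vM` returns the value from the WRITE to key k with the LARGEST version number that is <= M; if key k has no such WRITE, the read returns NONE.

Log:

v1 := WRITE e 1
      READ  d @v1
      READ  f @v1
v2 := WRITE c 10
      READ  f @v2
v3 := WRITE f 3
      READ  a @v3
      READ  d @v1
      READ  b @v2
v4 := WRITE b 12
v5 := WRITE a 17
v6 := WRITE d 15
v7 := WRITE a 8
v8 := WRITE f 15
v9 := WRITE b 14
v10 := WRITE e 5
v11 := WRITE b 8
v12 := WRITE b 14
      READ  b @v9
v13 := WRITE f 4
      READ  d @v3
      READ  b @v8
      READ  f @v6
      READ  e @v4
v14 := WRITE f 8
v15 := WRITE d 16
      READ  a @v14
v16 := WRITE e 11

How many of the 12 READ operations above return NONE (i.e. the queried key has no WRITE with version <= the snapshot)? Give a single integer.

Answer: 7

Derivation:
v1: WRITE e=1  (e history now [(1, 1)])
READ d @v1: history=[] -> no version <= 1 -> NONE
READ f @v1: history=[] -> no version <= 1 -> NONE
v2: WRITE c=10  (c history now [(2, 10)])
READ f @v2: history=[] -> no version <= 2 -> NONE
v3: WRITE f=3  (f history now [(3, 3)])
READ a @v3: history=[] -> no version <= 3 -> NONE
READ d @v1: history=[] -> no version <= 1 -> NONE
READ b @v2: history=[] -> no version <= 2 -> NONE
v4: WRITE b=12  (b history now [(4, 12)])
v5: WRITE a=17  (a history now [(5, 17)])
v6: WRITE d=15  (d history now [(6, 15)])
v7: WRITE a=8  (a history now [(5, 17), (7, 8)])
v8: WRITE f=15  (f history now [(3, 3), (8, 15)])
v9: WRITE b=14  (b history now [(4, 12), (9, 14)])
v10: WRITE e=5  (e history now [(1, 1), (10, 5)])
v11: WRITE b=8  (b history now [(4, 12), (9, 14), (11, 8)])
v12: WRITE b=14  (b history now [(4, 12), (9, 14), (11, 8), (12, 14)])
READ b @v9: history=[(4, 12), (9, 14), (11, 8), (12, 14)] -> pick v9 -> 14
v13: WRITE f=4  (f history now [(3, 3), (8, 15), (13, 4)])
READ d @v3: history=[(6, 15)] -> no version <= 3 -> NONE
READ b @v8: history=[(4, 12), (9, 14), (11, 8), (12, 14)] -> pick v4 -> 12
READ f @v6: history=[(3, 3), (8, 15), (13, 4)] -> pick v3 -> 3
READ e @v4: history=[(1, 1), (10, 5)] -> pick v1 -> 1
v14: WRITE f=8  (f history now [(3, 3), (8, 15), (13, 4), (14, 8)])
v15: WRITE d=16  (d history now [(6, 15), (15, 16)])
READ a @v14: history=[(5, 17), (7, 8)] -> pick v7 -> 8
v16: WRITE e=11  (e history now [(1, 1), (10, 5), (16, 11)])
Read results in order: ['NONE', 'NONE', 'NONE', 'NONE', 'NONE', 'NONE', '14', 'NONE', '12', '3', '1', '8']
NONE count = 7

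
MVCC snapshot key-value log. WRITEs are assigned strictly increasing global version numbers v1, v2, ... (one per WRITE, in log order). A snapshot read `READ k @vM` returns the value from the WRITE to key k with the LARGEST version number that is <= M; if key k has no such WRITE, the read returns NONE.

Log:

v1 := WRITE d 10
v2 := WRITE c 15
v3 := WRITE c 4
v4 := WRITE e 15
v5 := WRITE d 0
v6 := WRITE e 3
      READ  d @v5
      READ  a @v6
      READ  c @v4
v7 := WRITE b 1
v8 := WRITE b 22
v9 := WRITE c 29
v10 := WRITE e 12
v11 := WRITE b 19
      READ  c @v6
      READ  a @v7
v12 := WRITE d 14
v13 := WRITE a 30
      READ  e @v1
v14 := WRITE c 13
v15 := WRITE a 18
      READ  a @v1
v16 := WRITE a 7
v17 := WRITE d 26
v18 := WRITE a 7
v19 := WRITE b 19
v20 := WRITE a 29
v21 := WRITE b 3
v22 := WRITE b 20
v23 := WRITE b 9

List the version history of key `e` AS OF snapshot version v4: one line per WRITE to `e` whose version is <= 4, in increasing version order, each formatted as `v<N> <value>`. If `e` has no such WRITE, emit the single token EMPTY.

Answer: v4 15

Derivation:
Scan writes for key=e with version <= 4:
  v1 WRITE d 10 -> skip
  v2 WRITE c 15 -> skip
  v3 WRITE c 4 -> skip
  v4 WRITE e 15 -> keep
  v5 WRITE d 0 -> skip
  v6 WRITE e 3 -> drop (> snap)
  v7 WRITE b 1 -> skip
  v8 WRITE b 22 -> skip
  v9 WRITE c 29 -> skip
  v10 WRITE e 12 -> drop (> snap)
  v11 WRITE b 19 -> skip
  v12 WRITE d 14 -> skip
  v13 WRITE a 30 -> skip
  v14 WRITE c 13 -> skip
  v15 WRITE a 18 -> skip
  v16 WRITE a 7 -> skip
  v17 WRITE d 26 -> skip
  v18 WRITE a 7 -> skip
  v19 WRITE b 19 -> skip
  v20 WRITE a 29 -> skip
  v21 WRITE b 3 -> skip
  v22 WRITE b 20 -> skip
  v23 WRITE b 9 -> skip
Collected: [(4, 15)]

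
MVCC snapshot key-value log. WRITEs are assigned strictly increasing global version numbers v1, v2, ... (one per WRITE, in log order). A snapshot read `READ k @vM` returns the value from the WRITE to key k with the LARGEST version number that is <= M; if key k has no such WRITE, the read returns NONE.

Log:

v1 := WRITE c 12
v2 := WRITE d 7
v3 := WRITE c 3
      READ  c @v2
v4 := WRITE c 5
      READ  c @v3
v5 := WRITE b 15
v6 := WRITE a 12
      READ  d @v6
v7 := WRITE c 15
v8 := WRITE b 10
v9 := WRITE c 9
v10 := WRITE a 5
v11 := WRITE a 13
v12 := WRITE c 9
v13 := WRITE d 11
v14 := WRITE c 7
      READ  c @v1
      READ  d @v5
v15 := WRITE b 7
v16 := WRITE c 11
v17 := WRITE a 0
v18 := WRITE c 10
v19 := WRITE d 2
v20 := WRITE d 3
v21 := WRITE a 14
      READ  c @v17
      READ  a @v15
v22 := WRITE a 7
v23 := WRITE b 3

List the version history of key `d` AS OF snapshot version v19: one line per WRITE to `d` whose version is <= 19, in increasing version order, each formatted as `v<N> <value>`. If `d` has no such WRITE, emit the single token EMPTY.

Scan writes for key=d with version <= 19:
  v1 WRITE c 12 -> skip
  v2 WRITE d 7 -> keep
  v3 WRITE c 3 -> skip
  v4 WRITE c 5 -> skip
  v5 WRITE b 15 -> skip
  v6 WRITE a 12 -> skip
  v7 WRITE c 15 -> skip
  v8 WRITE b 10 -> skip
  v9 WRITE c 9 -> skip
  v10 WRITE a 5 -> skip
  v11 WRITE a 13 -> skip
  v12 WRITE c 9 -> skip
  v13 WRITE d 11 -> keep
  v14 WRITE c 7 -> skip
  v15 WRITE b 7 -> skip
  v16 WRITE c 11 -> skip
  v17 WRITE a 0 -> skip
  v18 WRITE c 10 -> skip
  v19 WRITE d 2 -> keep
  v20 WRITE d 3 -> drop (> snap)
  v21 WRITE a 14 -> skip
  v22 WRITE a 7 -> skip
  v23 WRITE b 3 -> skip
Collected: [(2, 7), (13, 11), (19, 2)]

Answer: v2 7
v13 11
v19 2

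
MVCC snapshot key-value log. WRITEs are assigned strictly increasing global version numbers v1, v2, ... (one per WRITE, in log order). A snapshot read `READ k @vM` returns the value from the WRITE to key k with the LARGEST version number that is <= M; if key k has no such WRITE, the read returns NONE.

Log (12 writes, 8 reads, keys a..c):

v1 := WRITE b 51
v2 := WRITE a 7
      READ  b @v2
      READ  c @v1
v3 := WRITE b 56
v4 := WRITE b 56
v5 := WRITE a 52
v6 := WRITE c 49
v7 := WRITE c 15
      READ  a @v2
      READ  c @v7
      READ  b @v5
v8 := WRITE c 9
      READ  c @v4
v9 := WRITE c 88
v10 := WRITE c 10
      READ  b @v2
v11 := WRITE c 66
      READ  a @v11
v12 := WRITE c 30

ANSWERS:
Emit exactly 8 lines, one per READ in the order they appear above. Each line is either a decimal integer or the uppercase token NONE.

Answer: 51
NONE
7
15
56
NONE
51
52

Derivation:
v1: WRITE b=51  (b history now [(1, 51)])
v2: WRITE a=7  (a history now [(2, 7)])
READ b @v2: history=[(1, 51)] -> pick v1 -> 51
READ c @v1: history=[] -> no version <= 1 -> NONE
v3: WRITE b=56  (b history now [(1, 51), (3, 56)])
v4: WRITE b=56  (b history now [(1, 51), (3, 56), (4, 56)])
v5: WRITE a=52  (a history now [(2, 7), (5, 52)])
v6: WRITE c=49  (c history now [(6, 49)])
v7: WRITE c=15  (c history now [(6, 49), (7, 15)])
READ a @v2: history=[(2, 7), (5, 52)] -> pick v2 -> 7
READ c @v7: history=[(6, 49), (7, 15)] -> pick v7 -> 15
READ b @v5: history=[(1, 51), (3, 56), (4, 56)] -> pick v4 -> 56
v8: WRITE c=9  (c history now [(6, 49), (7, 15), (8, 9)])
READ c @v4: history=[(6, 49), (7, 15), (8, 9)] -> no version <= 4 -> NONE
v9: WRITE c=88  (c history now [(6, 49), (7, 15), (8, 9), (9, 88)])
v10: WRITE c=10  (c history now [(6, 49), (7, 15), (8, 9), (9, 88), (10, 10)])
READ b @v2: history=[(1, 51), (3, 56), (4, 56)] -> pick v1 -> 51
v11: WRITE c=66  (c history now [(6, 49), (7, 15), (8, 9), (9, 88), (10, 10), (11, 66)])
READ a @v11: history=[(2, 7), (5, 52)] -> pick v5 -> 52
v12: WRITE c=30  (c history now [(6, 49), (7, 15), (8, 9), (9, 88), (10, 10), (11, 66), (12, 30)])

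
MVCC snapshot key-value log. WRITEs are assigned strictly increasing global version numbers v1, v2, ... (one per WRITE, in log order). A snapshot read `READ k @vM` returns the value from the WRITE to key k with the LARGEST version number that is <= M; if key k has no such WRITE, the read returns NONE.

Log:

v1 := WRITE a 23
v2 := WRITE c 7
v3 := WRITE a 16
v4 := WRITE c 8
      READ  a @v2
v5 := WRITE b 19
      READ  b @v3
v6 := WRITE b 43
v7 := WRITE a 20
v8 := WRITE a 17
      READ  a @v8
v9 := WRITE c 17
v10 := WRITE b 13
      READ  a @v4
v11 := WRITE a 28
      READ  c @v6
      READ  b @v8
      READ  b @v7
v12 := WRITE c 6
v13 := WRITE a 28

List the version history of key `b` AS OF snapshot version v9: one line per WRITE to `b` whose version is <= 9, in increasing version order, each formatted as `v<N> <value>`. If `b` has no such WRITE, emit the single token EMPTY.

Answer: v5 19
v6 43

Derivation:
Scan writes for key=b with version <= 9:
  v1 WRITE a 23 -> skip
  v2 WRITE c 7 -> skip
  v3 WRITE a 16 -> skip
  v4 WRITE c 8 -> skip
  v5 WRITE b 19 -> keep
  v6 WRITE b 43 -> keep
  v7 WRITE a 20 -> skip
  v8 WRITE a 17 -> skip
  v9 WRITE c 17 -> skip
  v10 WRITE b 13 -> drop (> snap)
  v11 WRITE a 28 -> skip
  v12 WRITE c 6 -> skip
  v13 WRITE a 28 -> skip
Collected: [(5, 19), (6, 43)]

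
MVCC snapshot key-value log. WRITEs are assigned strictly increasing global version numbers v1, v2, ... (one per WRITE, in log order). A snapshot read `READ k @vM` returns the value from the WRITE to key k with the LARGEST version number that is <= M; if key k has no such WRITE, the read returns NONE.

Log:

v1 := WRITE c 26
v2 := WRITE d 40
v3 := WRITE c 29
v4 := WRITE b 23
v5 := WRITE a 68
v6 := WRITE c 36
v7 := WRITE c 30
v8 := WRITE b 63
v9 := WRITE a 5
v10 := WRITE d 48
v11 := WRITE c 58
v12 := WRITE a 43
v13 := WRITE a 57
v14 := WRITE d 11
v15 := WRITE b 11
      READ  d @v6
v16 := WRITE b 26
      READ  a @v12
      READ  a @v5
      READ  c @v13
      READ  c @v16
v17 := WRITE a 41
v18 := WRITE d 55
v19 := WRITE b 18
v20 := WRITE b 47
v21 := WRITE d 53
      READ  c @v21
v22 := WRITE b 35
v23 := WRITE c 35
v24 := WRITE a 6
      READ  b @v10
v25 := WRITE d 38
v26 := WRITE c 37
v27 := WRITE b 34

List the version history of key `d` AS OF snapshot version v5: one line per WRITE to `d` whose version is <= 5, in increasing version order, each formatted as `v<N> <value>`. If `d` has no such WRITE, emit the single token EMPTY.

Scan writes for key=d with version <= 5:
  v1 WRITE c 26 -> skip
  v2 WRITE d 40 -> keep
  v3 WRITE c 29 -> skip
  v4 WRITE b 23 -> skip
  v5 WRITE a 68 -> skip
  v6 WRITE c 36 -> skip
  v7 WRITE c 30 -> skip
  v8 WRITE b 63 -> skip
  v9 WRITE a 5 -> skip
  v10 WRITE d 48 -> drop (> snap)
  v11 WRITE c 58 -> skip
  v12 WRITE a 43 -> skip
  v13 WRITE a 57 -> skip
  v14 WRITE d 11 -> drop (> snap)
  v15 WRITE b 11 -> skip
  v16 WRITE b 26 -> skip
  v17 WRITE a 41 -> skip
  v18 WRITE d 55 -> drop (> snap)
  v19 WRITE b 18 -> skip
  v20 WRITE b 47 -> skip
  v21 WRITE d 53 -> drop (> snap)
  v22 WRITE b 35 -> skip
  v23 WRITE c 35 -> skip
  v24 WRITE a 6 -> skip
  v25 WRITE d 38 -> drop (> snap)
  v26 WRITE c 37 -> skip
  v27 WRITE b 34 -> skip
Collected: [(2, 40)]

Answer: v2 40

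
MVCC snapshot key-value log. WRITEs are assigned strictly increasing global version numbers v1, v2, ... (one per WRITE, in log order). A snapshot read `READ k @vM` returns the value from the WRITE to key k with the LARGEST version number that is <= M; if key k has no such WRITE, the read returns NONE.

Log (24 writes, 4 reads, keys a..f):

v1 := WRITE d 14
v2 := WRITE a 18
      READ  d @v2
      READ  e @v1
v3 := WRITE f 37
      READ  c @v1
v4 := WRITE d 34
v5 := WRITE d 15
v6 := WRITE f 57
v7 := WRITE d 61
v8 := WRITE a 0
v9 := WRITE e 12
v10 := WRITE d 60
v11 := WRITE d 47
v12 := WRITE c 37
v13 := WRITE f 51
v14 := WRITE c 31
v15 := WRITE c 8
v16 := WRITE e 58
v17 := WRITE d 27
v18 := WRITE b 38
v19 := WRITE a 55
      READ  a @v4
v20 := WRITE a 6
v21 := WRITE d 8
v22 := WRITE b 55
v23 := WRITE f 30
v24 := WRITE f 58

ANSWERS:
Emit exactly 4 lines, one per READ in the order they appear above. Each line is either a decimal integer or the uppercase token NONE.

Answer: 14
NONE
NONE
18

Derivation:
v1: WRITE d=14  (d history now [(1, 14)])
v2: WRITE a=18  (a history now [(2, 18)])
READ d @v2: history=[(1, 14)] -> pick v1 -> 14
READ e @v1: history=[] -> no version <= 1 -> NONE
v3: WRITE f=37  (f history now [(3, 37)])
READ c @v1: history=[] -> no version <= 1 -> NONE
v4: WRITE d=34  (d history now [(1, 14), (4, 34)])
v5: WRITE d=15  (d history now [(1, 14), (4, 34), (5, 15)])
v6: WRITE f=57  (f history now [(3, 37), (6, 57)])
v7: WRITE d=61  (d history now [(1, 14), (4, 34), (5, 15), (7, 61)])
v8: WRITE a=0  (a history now [(2, 18), (8, 0)])
v9: WRITE e=12  (e history now [(9, 12)])
v10: WRITE d=60  (d history now [(1, 14), (4, 34), (5, 15), (7, 61), (10, 60)])
v11: WRITE d=47  (d history now [(1, 14), (4, 34), (5, 15), (7, 61), (10, 60), (11, 47)])
v12: WRITE c=37  (c history now [(12, 37)])
v13: WRITE f=51  (f history now [(3, 37), (6, 57), (13, 51)])
v14: WRITE c=31  (c history now [(12, 37), (14, 31)])
v15: WRITE c=8  (c history now [(12, 37), (14, 31), (15, 8)])
v16: WRITE e=58  (e history now [(9, 12), (16, 58)])
v17: WRITE d=27  (d history now [(1, 14), (4, 34), (5, 15), (7, 61), (10, 60), (11, 47), (17, 27)])
v18: WRITE b=38  (b history now [(18, 38)])
v19: WRITE a=55  (a history now [(2, 18), (8, 0), (19, 55)])
READ a @v4: history=[(2, 18), (8, 0), (19, 55)] -> pick v2 -> 18
v20: WRITE a=6  (a history now [(2, 18), (8, 0), (19, 55), (20, 6)])
v21: WRITE d=8  (d history now [(1, 14), (4, 34), (5, 15), (7, 61), (10, 60), (11, 47), (17, 27), (21, 8)])
v22: WRITE b=55  (b history now [(18, 38), (22, 55)])
v23: WRITE f=30  (f history now [(3, 37), (6, 57), (13, 51), (23, 30)])
v24: WRITE f=58  (f history now [(3, 37), (6, 57), (13, 51), (23, 30), (24, 58)])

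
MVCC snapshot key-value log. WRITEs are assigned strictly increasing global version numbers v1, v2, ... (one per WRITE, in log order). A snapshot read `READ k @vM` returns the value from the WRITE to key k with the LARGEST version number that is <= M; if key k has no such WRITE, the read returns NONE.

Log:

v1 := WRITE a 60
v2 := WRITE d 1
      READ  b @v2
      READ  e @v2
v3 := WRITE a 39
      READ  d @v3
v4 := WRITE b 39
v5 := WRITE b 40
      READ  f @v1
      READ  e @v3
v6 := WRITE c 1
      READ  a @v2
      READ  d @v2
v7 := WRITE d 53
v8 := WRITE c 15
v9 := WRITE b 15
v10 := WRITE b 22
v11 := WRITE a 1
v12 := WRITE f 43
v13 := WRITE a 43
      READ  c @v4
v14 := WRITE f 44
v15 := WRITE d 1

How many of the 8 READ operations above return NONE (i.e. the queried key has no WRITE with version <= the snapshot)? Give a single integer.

v1: WRITE a=60  (a history now [(1, 60)])
v2: WRITE d=1  (d history now [(2, 1)])
READ b @v2: history=[] -> no version <= 2 -> NONE
READ e @v2: history=[] -> no version <= 2 -> NONE
v3: WRITE a=39  (a history now [(1, 60), (3, 39)])
READ d @v3: history=[(2, 1)] -> pick v2 -> 1
v4: WRITE b=39  (b history now [(4, 39)])
v5: WRITE b=40  (b history now [(4, 39), (5, 40)])
READ f @v1: history=[] -> no version <= 1 -> NONE
READ e @v3: history=[] -> no version <= 3 -> NONE
v6: WRITE c=1  (c history now [(6, 1)])
READ a @v2: history=[(1, 60), (3, 39)] -> pick v1 -> 60
READ d @v2: history=[(2, 1)] -> pick v2 -> 1
v7: WRITE d=53  (d history now [(2, 1), (7, 53)])
v8: WRITE c=15  (c history now [(6, 1), (8, 15)])
v9: WRITE b=15  (b history now [(4, 39), (5, 40), (9, 15)])
v10: WRITE b=22  (b history now [(4, 39), (5, 40), (9, 15), (10, 22)])
v11: WRITE a=1  (a history now [(1, 60), (3, 39), (11, 1)])
v12: WRITE f=43  (f history now [(12, 43)])
v13: WRITE a=43  (a history now [(1, 60), (3, 39), (11, 1), (13, 43)])
READ c @v4: history=[(6, 1), (8, 15)] -> no version <= 4 -> NONE
v14: WRITE f=44  (f history now [(12, 43), (14, 44)])
v15: WRITE d=1  (d history now [(2, 1), (7, 53), (15, 1)])
Read results in order: ['NONE', 'NONE', '1', 'NONE', 'NONE', '60', '1', 'NONE']
NONE count = 5

Answer: 5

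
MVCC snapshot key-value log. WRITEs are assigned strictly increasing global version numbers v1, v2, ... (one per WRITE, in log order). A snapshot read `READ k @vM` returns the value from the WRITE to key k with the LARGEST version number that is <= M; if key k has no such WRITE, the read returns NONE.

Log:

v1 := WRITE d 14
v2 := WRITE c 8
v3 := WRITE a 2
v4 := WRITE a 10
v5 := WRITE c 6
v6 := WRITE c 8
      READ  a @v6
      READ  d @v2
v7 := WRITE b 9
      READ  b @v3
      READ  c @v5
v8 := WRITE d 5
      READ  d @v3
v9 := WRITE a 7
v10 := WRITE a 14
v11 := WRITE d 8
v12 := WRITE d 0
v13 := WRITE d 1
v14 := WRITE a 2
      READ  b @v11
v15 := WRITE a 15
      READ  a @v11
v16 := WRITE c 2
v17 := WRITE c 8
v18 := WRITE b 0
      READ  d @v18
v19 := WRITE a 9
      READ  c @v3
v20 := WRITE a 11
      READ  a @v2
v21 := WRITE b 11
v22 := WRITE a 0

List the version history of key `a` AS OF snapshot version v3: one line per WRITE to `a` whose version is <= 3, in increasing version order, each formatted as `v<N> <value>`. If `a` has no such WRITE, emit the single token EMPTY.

Answer: v3 2

Derivation:
Scan writes for key=a with version <= 3:
  v1 WRITE d 14 -> skip
  v2 WRITE c 8 -> skip
  v3 WRITE a 2 -> keep
  v4 WRITE a 10 -> drop (> snap)
  v5 WRITE c 6 -> skip
  v6 WRITE c 8 -> skip
  v7 WRITE b 9 -> skip
  v8 WRITE d 5 -> skip
  v9 WRITE a 7 -> drop (> snap)
  v10 WRITE a 14 -> drop (> snap)
  v11 WRITE d 8 -> skip
  v12 WRITE d 0 -> skip
  v13 WRITE d 1 -> skip
  v14 WRITE a 2 -> drop (> snap)
  v15 WRITE a 15 -> drop (> snap)
  v16 WRITE c 2 -> skip
  v17 WRITE c 8 -> skip
  v18 WRITE b 0 -> skip
  v19 WRITE a 9 -> drop (> snap)
  v20 WRITE a 11 -> drop (> snap)
  v21 WRITE b 11 -> skip
  v22 WRITE a 0 -> drop (> snap)
Collected: [(3, 2)]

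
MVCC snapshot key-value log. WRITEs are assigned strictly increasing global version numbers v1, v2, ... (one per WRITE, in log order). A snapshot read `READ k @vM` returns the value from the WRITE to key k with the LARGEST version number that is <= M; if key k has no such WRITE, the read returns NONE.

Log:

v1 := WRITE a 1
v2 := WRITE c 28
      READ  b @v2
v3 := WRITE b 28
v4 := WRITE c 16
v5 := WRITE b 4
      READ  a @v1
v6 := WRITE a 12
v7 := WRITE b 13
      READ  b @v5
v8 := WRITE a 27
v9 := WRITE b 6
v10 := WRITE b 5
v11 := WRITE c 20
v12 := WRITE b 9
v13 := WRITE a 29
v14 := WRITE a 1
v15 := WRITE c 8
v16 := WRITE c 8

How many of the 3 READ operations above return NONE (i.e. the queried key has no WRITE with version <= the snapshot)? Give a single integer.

v1: WRITE a=1  (a history now [(1, 1)])
v2: WRITE c=28  (c history now [(2, 28)])
READ b @v2: history=[] -> no version <= 2 -> NONE
v3: WRITE b=28  (b history now [(3, 28)])
v4: WRITE c=16  (c history now [(2, 28), (4, 16)])
v5: WRITE b=4  (b history now [(3, 28), (5, 4)])
READ a @v1: history=[(1, 1)] -> pick v1 -> 1
v6: WRITE a=12  (a history now [(1, 1), (6, 12)])
v7: WRITE b=13  (b history now [(3, 28), (5, 4), (7, 13)])
READ b @v5: history=[(3, 28), (5, 4), (7, 13)] -> pick v5 -> 4
v8: WRITE a=27  (a history now [(1, 1), (6, 12), (8, 27)])
v9: WRITE b=6  (b history now [(3, 28), (5, 4), (7, 13), (9, 6)])
v10: WRITE b=5  (b history now [(3, 28), (5, 4), (7, 13), (9, 6), (10, 5)])
v11: WRITE c=20  (c history now [(2, 28), (4, 16), (11, 20)])
v12: WRITE b=9  (b history now [(3, 28), (5, 4), (7, 13), (9, 6), (10, 5), (12, 9)])
v13: WRITE a=29  (a history now [(1, 1), (6, 12), (8, 27), (13, 29)])
v14: WRITE a=1  (a history now [(1, 1), (6, 12), (8, 27), (13, 29), (14, 1)])
v15: WRITE c=8  (c history now [(2, 28), (4, 16), (11, 20), (15, 8)])
v16: WRITE c=8  (c history now [(2, 28), (4, 16), (11, 20), (15, 8), (16, 8)])
Read results in order: ['NONE', '1', '4']
NONE count = 1

Answer: 1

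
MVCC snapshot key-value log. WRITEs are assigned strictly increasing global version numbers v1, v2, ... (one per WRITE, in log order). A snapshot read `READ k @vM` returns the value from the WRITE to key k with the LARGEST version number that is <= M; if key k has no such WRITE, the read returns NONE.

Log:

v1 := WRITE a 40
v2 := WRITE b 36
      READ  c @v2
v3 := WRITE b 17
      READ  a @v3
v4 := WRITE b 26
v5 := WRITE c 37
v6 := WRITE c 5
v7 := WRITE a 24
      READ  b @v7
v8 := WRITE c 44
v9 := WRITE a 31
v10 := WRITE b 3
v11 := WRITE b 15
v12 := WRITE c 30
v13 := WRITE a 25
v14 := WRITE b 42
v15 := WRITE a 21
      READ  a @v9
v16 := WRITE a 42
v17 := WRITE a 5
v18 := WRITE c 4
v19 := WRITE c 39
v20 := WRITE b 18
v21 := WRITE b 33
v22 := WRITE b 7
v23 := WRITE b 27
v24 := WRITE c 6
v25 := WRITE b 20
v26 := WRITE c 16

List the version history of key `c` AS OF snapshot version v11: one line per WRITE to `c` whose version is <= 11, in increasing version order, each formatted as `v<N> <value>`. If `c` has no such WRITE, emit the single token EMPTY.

Scan writes for key=c with version <= 11:
  v1 WRITE a 40 -> skip
  v2 WRITE b 36 -> skip
  v3 WRITE b 17 -> skip
  v4 WRITE b 26 -> skip
  v5 WRITE c 37 -> keep
  v6 WRITE c 5 -> keep
  v7 WRITE a 24 -> skip
  v8 WRITE c 44 -> keep
  v9 WRITE a 31 -> skip
  v10 WRITE b 3 -> skip
  v11 WRITE b 15 -> skip
  v12 WRITE c 30 -> drop (> snap)
  v13 WRITE a 25 -> skip
  v14 WRITE b 42 -> skip
  v15 WRITE a 21 -> skip
  v16 WRITE a 42 -> skip
  v17 WRITE a 5 -> skip
  v18 WRITE c 4 -> drop (> snap)
  v19 WRITE c 39 -> drop (> snap)
  v20 WRITE b 18 -> skip
  v21 WRITE b 33 -> skip
  v22 WRITE b 7 -> skip
  v23 WRITE b 27 -> skip
  v24 WRITE c 6 -> drop (> snap)
  v25 WRITE b 20 -> skip
  v26 WRITE c 16 -> drop (> snap)
Collected: [(5, 37), (6, 5), (8, 44)]

Answer: v5 37
v6 5
v8 44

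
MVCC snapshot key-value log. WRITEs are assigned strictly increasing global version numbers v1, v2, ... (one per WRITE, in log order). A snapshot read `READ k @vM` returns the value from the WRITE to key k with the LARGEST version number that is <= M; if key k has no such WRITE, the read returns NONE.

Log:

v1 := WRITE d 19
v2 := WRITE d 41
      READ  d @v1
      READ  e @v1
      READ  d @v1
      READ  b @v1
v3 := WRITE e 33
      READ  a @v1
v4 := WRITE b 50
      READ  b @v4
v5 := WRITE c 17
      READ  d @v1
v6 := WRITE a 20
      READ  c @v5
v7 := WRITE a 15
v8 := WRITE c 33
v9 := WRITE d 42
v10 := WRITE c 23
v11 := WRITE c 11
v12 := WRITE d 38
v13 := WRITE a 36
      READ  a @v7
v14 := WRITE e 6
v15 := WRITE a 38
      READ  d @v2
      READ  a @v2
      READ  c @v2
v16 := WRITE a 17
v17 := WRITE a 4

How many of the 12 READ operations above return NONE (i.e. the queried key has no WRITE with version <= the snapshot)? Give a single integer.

v1: WRITE d=19  (d history now [(1, 19)])
v2: WRITE d=41  (d history now [(1, 19), (2, 41)])
READ d @v1: history=[(1, 19), (2, 41)] -> pick v1 -> 19
READ e @v1: history=[] -> no version <= 1 -> NONE
READ d @v1: history=[(1, 19), (2, 41)] -> pick v1 -> 19
READ b @v1: history=[] -> no version <= 1 -> NONE
v3: WRITE e=33  (e history now [(3, 33)])
READ a @v1: history=[] -> no version <= 1 -> NONE
v4: WRITE b=50  (b history now [(4, 50)])
READ b @v4: history=[(4, 50)] -> pick v4 -> 50
v5: WRITE c=17  (c history now [(5, 17)])
READ d @v1: history=[(1, 19), (2, 41)] -> pick v1 -> 19
v6: WRITE a=20  (a history now [(6, 20)])
READ c @v5: history=[(5, 17)] -> pick v5 -> 17
v7: WRITE a=15  (a history now [(6, 20), (7, 15)])
v8: WRITE c=33  (c history now [(5, 17), (8, 33)])
v9: WRITE d=42  (d history now [(1, 19), (2, 41), (9, 42)])
v10: WRITE c=23  (c history now [(5, 17), (8, 33), (10, 23)])
v11: WRITE c=11  (c history now [(5, 17), (8, 33), (10, 23), (11, 11)])
v12: WRITE d=38  (d history now [(1, 19), (2, 41), (9, 42), (12, 38)])
v13: WRITE a=36  (a history now [(6, 20), (7, 15), (13, 36)])
READ a @v7: history=[(6, 20), (7, 15), (13, 36)] -> pick v7 -> 15
v14: WRITE e=6  (e history now [(3, 33), (14, 6)])
v15: WRITE a=38  (a history now [(6, 20), (7, 15), (13, 36), (15, 38)])
READ d @v2: history=[(1, 19), (2, 41), (9, 42), (12, 38)] -> pick v2 -> 41
READ a @v2: history=[(6, 20), (7, 15), (13, 36), (15, 38)] -> no version <= 2 -> NONE
READ c @v2: history=[(5, 17), (8, 33), (10, 23), (11, 11)] -> no version <= 2 -> NONE
v16: WRITE a=17  (a history now [(6, 20), (7, 15), (13, 36), (15, 38), (16, 17)])
v17: WRITE a=4  (a history now [(6, 20), (7, 15), (13, 36), (15, 38), (16, 17), (17, 4)])
Read results in order: ['19', 'NONE', '19', 'NONE', 'NONE', '50', '19', '17', '15', '41', 'NONE', 'NONE']
NONE count = 5

Answer: 5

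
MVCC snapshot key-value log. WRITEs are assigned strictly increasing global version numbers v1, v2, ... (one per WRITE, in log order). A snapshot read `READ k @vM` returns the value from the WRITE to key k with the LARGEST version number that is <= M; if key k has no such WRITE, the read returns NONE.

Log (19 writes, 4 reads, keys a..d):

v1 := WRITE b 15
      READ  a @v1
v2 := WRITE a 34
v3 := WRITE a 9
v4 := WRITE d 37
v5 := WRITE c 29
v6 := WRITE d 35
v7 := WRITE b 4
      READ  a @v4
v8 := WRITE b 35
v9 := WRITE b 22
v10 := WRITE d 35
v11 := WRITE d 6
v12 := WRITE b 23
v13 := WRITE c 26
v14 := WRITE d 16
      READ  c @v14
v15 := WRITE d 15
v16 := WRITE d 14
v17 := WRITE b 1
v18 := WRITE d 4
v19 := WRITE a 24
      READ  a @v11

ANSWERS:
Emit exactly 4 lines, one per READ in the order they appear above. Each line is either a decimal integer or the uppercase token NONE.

Answer: NONE
9
26
9

Derivation:
v1: WRITE b=15  (b history now [(1, 15)])
READ a @v1: history=[] -> no version <= 1 -> NONE
v2: WRITE a=34  (a history now [(2, 34)])
v3: WRITE a=9  (a history now [(2, 34), (3, 9)])
v4: WRITE d=37  (d history now [(4, 37)])
v5: WRITE c=29  (c history now [(5, 29)])
v6: WRITE d=35  (d history now [(4, 37), (6, 35)])
v7: WRITE b=4  (b history now [(1, 15), (7, 4)])
READ a @v4: history=[(2, 34), (3, 9)] -> pick v3 -> 9
v8: WRITE b=35  (b history now [(1, 15), (7, 4), (8, 35)])
v9: WRITE b=22  (b history now [(1, 15), (7, 4), (8, 35), (9, 22)])
v10: WRITE d=35  (d history now [(4, 37), (6, 35), (10, 35)])
v11: WRITE d=6  (d history now [(4, 37), (6, 35), (10, 35), (11, 6)])
v12: WRITE b=23  (b history now [(1, 15), (7, 4), (8, 35), (9, 22), (12, 23)])
v13: WRITE c=26  (c history now [(5, 29), (13, 26)])
v14: WRITE d=16  (d history now [(4, 37), (6, 35), (10, 35), (11, 6), (14, 16)])
READ c @v14: history=[(5, 29), (13, 26)] -> pick v13 -> 26
v15: WRITE d=15  (d history now [(4, 37), (6, 35), (10, 35), (11, 6), (14, 16), (15, 15)])
v16: WRITE d=14  (d history now [(4, 37), (6, 35), (10, 35), (11, 6), (14, 16), (15, 15), (16, 14)])
v17: WRITE b=1  (b history now [(1, 15), (7, 4), (8, 35), (9, 22), (12, 23), (17, 1)])
v18: WRITE d=4  (d history now [(4, 37), (6, 35), (10, 35), (11, 6), (14, 16), (15, 15), (16, 14), (18, 4)])
v19: WRITE a=24  (a history now [(2, 34), (3, 9), (19, 24)])
READ a @v11: history=[(2, 34), (3, 9), (19, 24)] -> pick v3 -> 9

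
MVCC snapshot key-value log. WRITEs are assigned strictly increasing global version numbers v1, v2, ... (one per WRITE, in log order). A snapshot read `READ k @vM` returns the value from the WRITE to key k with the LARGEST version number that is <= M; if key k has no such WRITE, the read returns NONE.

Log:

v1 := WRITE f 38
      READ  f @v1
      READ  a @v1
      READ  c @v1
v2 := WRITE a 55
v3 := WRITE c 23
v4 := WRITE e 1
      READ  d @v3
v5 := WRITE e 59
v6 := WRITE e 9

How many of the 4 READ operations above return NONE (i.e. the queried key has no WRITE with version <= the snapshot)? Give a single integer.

v1: WRITE f=38  (f history now [(1, 38)])
READ f @v1: history=[(1, 38)] -> pick v1 -> 38
READ a @v1: history=[] -> no version <= 1 -> NONE
READ c @v1: history=[] -> no version <= 1 -> NONE
v2: WRITE a=55  (a history now [(2, 55)])
v3: WRITE c=23  (c history now [(3, 23)])
v4: WRITE e=1  (e history now [(4, 1)])
READ d @v3: history=[] -> no version <= 3 -> NONE
v5: WRITE e=59  (e history now [(4, 1), (5, 59)])
v6: WRITE e=9  (e history now [(4, 1), (5, 59), (6, 9)])
Read results in order: ['38', 'NONE', 'NONE', 'NONE']
NONE count = 3

Answer: 3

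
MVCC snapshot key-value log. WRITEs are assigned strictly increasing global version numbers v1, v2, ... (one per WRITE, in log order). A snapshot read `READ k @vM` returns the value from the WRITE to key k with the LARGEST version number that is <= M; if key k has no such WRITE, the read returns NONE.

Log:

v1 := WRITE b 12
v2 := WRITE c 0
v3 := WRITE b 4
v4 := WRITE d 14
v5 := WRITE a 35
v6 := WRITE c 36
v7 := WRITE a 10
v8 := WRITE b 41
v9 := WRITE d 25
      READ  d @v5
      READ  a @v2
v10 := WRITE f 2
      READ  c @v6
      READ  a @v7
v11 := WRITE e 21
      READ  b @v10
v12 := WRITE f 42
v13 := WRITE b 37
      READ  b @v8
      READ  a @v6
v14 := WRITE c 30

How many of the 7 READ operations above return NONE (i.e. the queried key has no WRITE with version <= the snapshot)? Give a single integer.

Answer: 1

Derivation:
v1: WRITE b=12  (b history now [(1, 12)])
v2: WRITE c=0  (c history now [(2, 0)])
v3: WRITE b=4  (b history now [(1, 12), (3, 4)])
v4: WRITE d=14  (d history now [(4, 14)])
v5: WRITE a=35  (a history now [(5, 35)])
v6: WRITE c=36  (c history now [(2, 0), (6, 36)])
v7: WRITE a=10  (a history now [(5, 35), (7, 10)])
v8: WRITE b=41  (b history now [(1, 12), (3, 4), (8, 41)])
v9: WRITE d=25  (d history now [(4, 14), (9, 25)])
READ d @v5: history=[(4, 14), (9, 25)] -> pick v4 -> 14
READ a @v2: history=[(5, 35), (7, 10)] -> no version <= 2 -> NONE
v10: WRITE f=2  (f history now [(10, 2)])
READ c @v6: history=[(2, 0), (6, 36)] -> pick v6 -> 36
READ a @v7: history=[(5, 35), (7, 10)] -> pick v7 -> 10
v11: WRITE e=21  (e history now [(11, 21)])
READ b @v10: history=[(1, 12), (3, 4), (8, 41)] -> pick v8 -> 41
v12: WRITE f=42  (f history now [(10, 2), (12, 42)])
v13: WRITE b=37  (b history now [(1, 12), (3, 4), (8, 41), (13, 37)])
READ b @v8: history=[(1, 12), (3, 4), (8, 41), (13, 37)] -> pick v8 -> 41
READ a @v6: history=[(5, 35), (7, 10)] -> pick v5 -> 35
v14: WRITE c=30  (c history now [(2, 0), (6, 36), (14, 30)])
Read results in order: ['14', 'NONE', '36', '10', '41', '41', '35']
NONE count = 1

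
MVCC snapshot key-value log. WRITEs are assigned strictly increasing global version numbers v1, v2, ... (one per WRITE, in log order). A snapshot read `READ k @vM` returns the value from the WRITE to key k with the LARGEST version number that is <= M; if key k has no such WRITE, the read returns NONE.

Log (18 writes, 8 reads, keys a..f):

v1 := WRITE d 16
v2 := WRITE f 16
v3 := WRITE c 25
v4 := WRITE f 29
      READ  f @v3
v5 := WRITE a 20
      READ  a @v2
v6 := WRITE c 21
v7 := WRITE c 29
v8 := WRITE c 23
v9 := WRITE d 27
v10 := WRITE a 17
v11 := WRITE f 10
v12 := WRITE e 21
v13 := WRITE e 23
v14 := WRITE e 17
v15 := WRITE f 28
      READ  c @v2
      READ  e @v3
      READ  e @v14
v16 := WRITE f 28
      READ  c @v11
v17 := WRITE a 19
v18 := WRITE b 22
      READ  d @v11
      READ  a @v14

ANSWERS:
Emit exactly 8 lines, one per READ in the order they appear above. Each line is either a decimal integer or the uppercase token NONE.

v1: WRITE d=16  (d history now [(1, 16)])
v2: WRITE f=16  (f history now [(2, 16)])
v3: WRITE c=25  (c history now [(3, 25)])
v4: WRITE f=29  (f history now [(2, 16), (4, 29)])
READ f @v3: history=[(2, 16), (4, 29)] -> pick v2 -> 16
v5: WRITE a=20  (a history now [(5, 20)])
READ a @v2: history=[(5, 20)] -> no version <= 2 -> NONE
v6: WRITE c=21  (c history now [(3, 25), (6, 21)])
v7: WRITE c=29  (c history now [(3, 25), (6, 21), (7, 29)])
v8: WRITE c=23  (c history now [(3, 25), (6, 21), (7, 29), (8, 23)])
v9: WRITE d=27  (d history now [(1, 16), (9, 27)])
v10: WRITE a=17  (a history now [(5, 20), (10, 17)])
v11: WRITE f=10  (f history now [(2, 16), (4, 29), (11, 10)])
v12: WRITE e=21  (e history now [(12, 21)])
v13: WRITE e=23  (e history now [(12, 21), (13, 23)])
v14: WRITE e=17  (e history now [(12, 21), (13, 23), (14, 17)])
v15: WRITE f=28  (f history now [(2, 16), (4, 29), (11, 10), (15, 28)])
READ c @v2: history=[(3, 25), (6, 21), (7, 29), (8, 23)] -> no version <= 2 -> NONE
READ e @v3: history=[(12, 21), (13, 23), (14, 17)] -> no version <= 3 -> NONE
READ e @v14: history=[(12, 21), (13, 23), (14, 17)] -> pick v14 -> 17
v16: WRITE f=28  (f history now [(2, 16), (4, 29), (11, 10), (15, 28), (16, 28)])
READ c @v11: history=[(3, 25), (6, 21), (7, 29), (8, 23)] -> pick v8 -> 23
v17: WRITE a=19  (a history now [(5, 20), (10, 17), (17, 19)])
v18: WRITE b=22  (b history now [(18, 22)])
READ d @v11: history=[(1, 16), (9, 27)] -> pick v9 -> 27
READ a @v14: history=[(5, 20), (10, 17), (17, 19)] -> pick v10 -> 17

Answer: 16
NONE
NONE
NONE
17
23
27
17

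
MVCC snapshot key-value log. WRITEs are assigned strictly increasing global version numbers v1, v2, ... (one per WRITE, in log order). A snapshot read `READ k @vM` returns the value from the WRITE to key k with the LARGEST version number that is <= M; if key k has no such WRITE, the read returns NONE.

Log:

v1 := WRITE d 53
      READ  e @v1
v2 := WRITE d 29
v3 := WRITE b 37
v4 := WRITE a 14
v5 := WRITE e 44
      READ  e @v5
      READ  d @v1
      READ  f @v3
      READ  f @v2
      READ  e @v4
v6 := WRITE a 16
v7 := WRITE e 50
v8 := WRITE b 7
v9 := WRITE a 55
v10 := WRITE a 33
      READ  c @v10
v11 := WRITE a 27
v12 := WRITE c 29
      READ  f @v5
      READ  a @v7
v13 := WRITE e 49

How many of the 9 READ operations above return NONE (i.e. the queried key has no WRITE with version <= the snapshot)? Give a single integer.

Answer: 6

Derivation:
v1: WRITE d=53  (d history now [(1, 53)])
READ e @v1: history=[] -> no version <= 1 -> NONE
v2: WRITE d=29  (d history now [(1, 53), (2, 29)])
v3: WRITE b=37  (b history now [(3, 37)])
v4: WRITE a=14  (a history now [(4, 14)])
v5: WRITE e=44  (e history now [(5, 44)])
READ e @v5: history=[(5, 44)] -> pick v5 -> 44
READ d @v1: history=[(1, 53), (2, 29)] -> pick v1 -> 53
READ f @v3: history=[] -> no version <= 3 -> NONE
READ f @v2: history=[] -> no version <= 2 -> NONE
READ e @v4: history=[(5, 44)] -> no version <= 4 -> NONE
v6: WRITE a=16  (a history now [(4, 14), (6, 16)])
v7: WRITE e=50  (e history now [(5, 44), (7, 50)])
v8: WRITE b=7  (b history now [(3, 37), (8, 7)])
v9: WRITE a=55  (a history now [(4, 14), (6, 16), (9, 55)])
v10: WRITE a=33  (a history now [(4, 14), (6, 16), (9, 55), (10, 33)])
READ c @v10: history=[] -> no version <= 10 -> NONE
v11: WRITE a=27  (a history now [(4, 14), (6, 16), (9, 55), (10, 33), (11, 27)])
v12: WRITE c=29  (c history now [(12, 29)])
READ f @v5: history=[] -> no version <= 5 -> NONE
READ a @v7: history=[(4, 14), (6, 16), (9, 55), (10, 33), (11, 27)] -> pick v6 -> 16
v13: WRITE e=49  (e history now [(5, 44), (7, 50), (13, 49)])
Read results in order: ['NONE', '44', '53', 'NONE', 'NONE', 'NONE', 'NONE', 'NONE', '16']
NONE count = 6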